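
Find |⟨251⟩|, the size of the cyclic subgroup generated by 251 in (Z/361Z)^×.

171

The order of 251 must divide φ(361) = φ(19^2) = 19·(19−1) = 342 = 2 · 3^2 · 19.
Divisors of 342: 1, 2, 3, 6, 9, 18, 19, 38, 57, 114, 171, 342.
Check 251^d mod 361 for each divisor in increasing order:
251^1 ≡ 251 (mod 361)
251^2 ≡ 187 (mod 361)
251^3 ≡ 7 (mod 361)
251^6 ≡ 49 (mod 361)
251^9 ≡ 343 (mod 361)
251^18 ≡ 324 (mod 361)
251^19 ≡ 99 (mod 361)
251^38 ≡ 54 (mod 361)
251^57 ≡ 292 (mod 361)
251^114 ≡ 68 (mod 361)
251^171 ≡ 1 (mod 361) ✓
So ord_361(251) = 171.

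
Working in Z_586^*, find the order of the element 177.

292

Since 177 ∈ (Z/586Z)^×, its order divides φ(586) = φ(2)·φ(293) = 1·292 = 292 = 2^2 · 73.
Divisors of 292: 1, 2, 4, 73, 146, 292.
Evaluate successive powers at the divisors of 292:
177^1 ≡ 177 (mod 586)
177^2 ≡ 271 (mod 586)
177^4 ≡ 191 (mod 586)
177^73 ≡ 431 (mod 586)
177^146 ≡ 585 (mod 586)
177^292 ≡ 1 (mod 586) ✓
Hence ord(177) = 292.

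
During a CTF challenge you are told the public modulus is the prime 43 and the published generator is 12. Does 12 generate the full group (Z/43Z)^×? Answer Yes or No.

Yes

φ(43) = 43 − 1 = 42 = 2 · 3 · 7.
It suffices to check that the order of 12 is not a proper divisor of 42: compute 12^(42/q) for q ∈ {2, 3, 7}.
12^21 ≡ 42 (mod 43)  [q = 2: ≢ 1 ✓]
12^14 ≡ 36 (mod 43)  [q = 3: ≢ 1 ✓]
12^6 ≡ 21 (mod 43)  [q = 7: ≢ 1 ✓]
None equal 1, so ord_43(12) = 42: 12 is a primitive root.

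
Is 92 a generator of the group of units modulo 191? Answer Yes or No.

No

φ(191) = 191 − 1 = 190 = 2 · 5 · 19.
An element g generates (Z/191Z)^× iff g^(190/q) ≢ 1 (mod 191) for each prime q ∈ {2, 5, 19}.
92^95 ≡ 1 (mod 191)  [q = 2: ≡ 1 ✗]
92^38 ≡ 184 (mod 191)  [q = 5: ≢ 1 ✓]
92^10 ≡ 36 (mod 191)  [q = 19: ≢ 1 ✓]
The check at q = 2 fails, so 92 generates a proper subgroup.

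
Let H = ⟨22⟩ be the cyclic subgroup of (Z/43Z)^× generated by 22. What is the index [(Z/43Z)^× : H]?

3

By Lagrange's theorem, ord_43(22) divides φ(43) = 43 − 1 = 42 = 2 · 3 · 7.
Divisors of 42: 1, 2, 3, 6, 7, 14, 21, 42.
Evaluate successive powers at the divisors of 42:
22^1 ≡ 22
22^2 ≡ 11
22^3 ≡ 27
22^6 ≡ 41
22^7 ≡ 42
22^14 ≡ 1
So ord_43(22) = 14, hence |⟨22⟩| = 14.
The index is φ(43) / ord(22) = 42 / 14 = 3.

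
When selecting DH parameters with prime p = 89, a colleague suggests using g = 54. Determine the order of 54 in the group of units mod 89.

ord(54) | φ(89) = 89 − 1 = 88 = 2^3 · 11.
Divisors of 88: 1, 2, 4, 8, 11, 22, 44, 88.
Compute 54^d (mod 89) for the divisors d until we hit 1:
54^1 ≡ 54
54^2 ≡ 68
54^4 ≡ 85
54^8 ≡ 16
54^11 ≡ 12
54^22 ≡ 55
54^44 ≡ 88
54^88 ≡ 1
Therefore the multiplicative order of 54 modulo 89 is 88.

88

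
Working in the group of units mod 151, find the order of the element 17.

Since 17 ∈ (Z/151Z)^×, its order divides φ(151) = 151 − 1 = 150 = 2 · 3 · 5^2.
Divisors of 150: 1, 2, 3, 5, 6, 10, 15, 25, 30, 50, 75, 150.
Compute 17^d (mod 151) for the divisors d until we hit 1:
17^1 ≡ 17 (mod 151)
17^2 ≡ 138 (mod 151)
17^3 ≡ 81 (mod 151)
17^5 ≡ 4 (mod 151)
17^6 ≡ 68 (mod 151)
17^10 ≡ 16 (mod 151)
17^15 ≡ 64 (mod 151)
17^25 ≡ 118 (mod 151)
17^30 ≡ 19 (mod 151)
17^50 ≡ 32 (mod 151)
17^75 ≡ 1 (mod 151) ✓
Therefore the multiplicative order of 17 modulo 151 is 75.

75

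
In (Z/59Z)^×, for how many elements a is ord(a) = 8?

0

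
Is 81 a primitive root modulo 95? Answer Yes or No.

No

95 = 5 · 19 is a product of two distinct odd primes, so (Z/95Z)^× ≅ (Z/5Z)^× × (Z/19Z)^× is not cyclic.
No primitive root modulo 95 exists; in particular 81 is not one.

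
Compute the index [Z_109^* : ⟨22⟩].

By Lagrange's theorem, ord_109(22) divides φ(109) = 109 − 1 = 108 = 2^2 · 3^3.
Divisors of 108: 1, 2, 3, 4, 6, 9, 12, 18, 27, 36, 54, 108.
Test each divisor d:
22^1 ≡ 22 (mod 109)
22^2 ≡ 48 (mod 109)
22^3 ≡ 75 (mod 109)
22^4 ≡ 15 (mod 109)
22^6 ≡ 66 (mod 109)
22^9 ≡ 45 (mod 109)
22^12 ≡ 105 (mod 109)
22^18 ≡ 63 (mod 109)
22^27 ≡ 1 (mod 109) ✓
So ord_109(22) = 27, hence |⟨22⟩| = 27.
[(Z/109Z)^× : ⟨22⟩] = 108/27 = 4.

4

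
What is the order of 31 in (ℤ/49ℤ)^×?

6

ord(31) | φ(49) = φ(7^2) = 7·(7−1) = 42 = 2 · 3 · 7.
Divisors of 42: 1, 2, 3, 6, 7, 14, 21, 42.
Test each divisor d:
31^1 ≡ 31 (mod 49)
31^2 ≡ 30 (mod 49)
31^3 ≡ 48 (mod 49)
31^6 ≡ 1 (mod 49) ✓
The smallest such exponent is 6, so the order of 31 is 6.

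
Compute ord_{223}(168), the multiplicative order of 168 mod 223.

222

ord(168) | φ(223) = 223 − 1 = 222 = 2 · 3 · 37.
Divisors of 222: 1, 2, 3, 6, 37, 74, 111, 222.
Evaluate successive powers at the divisors of 222:
168^1 ≡ 168 (mod 223)
168^2 ≡ 126 (mod 223)
168^3 ≡ 206 (mod 223)
168^6 ≡ 66 (mod 223)
168^37 ≡ 184 (mod 223)
168^74 ≡ 183 (mod 223)
168^111 ≡ 222 (mod 223)
168^222 ≡ 1 (mod 223) ✓
Hence ord(168) = 222.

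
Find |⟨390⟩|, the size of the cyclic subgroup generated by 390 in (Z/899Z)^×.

The order of 390 must divide φ(899) = φ(29·31) = (29−1)·(31−1) = 28·30 = 840 = 2^3 · 3 · 5 · 7.
Divisors of 840: 1, 2, 3, 4, 5, 6, 7, 8, 10, 12, 14, 15, 20, 21, 24, 28, 30, 35, 40, 42, 56, 60, 70, 84, 105, 120, 140, 168, 210, 280, 420, 840.
Compute 390^d (mod 899) for the divisors d until we hit 1:
390^1 ≡ 390 (mod 899)
390^2 ≡ 169 (mod 899)
390^3 ≡ 283 (mod 899)
390^4 ≡ 692 (mod 899)
390^5 ≡ 180 (mod 899)
390^6 ≡ 78 (mod 899)
390^7 ≡ 753 (mod 899)
390^8 ≡ 596 (mod 899)
390^10 ≡ 36 (mod 899)
390^12 ≡ 690 (mod 899)
390^14 ≡ 639 (mod 899)
390^15 ≡ 187 (mod 899)
390^20 ≡ 397 (mod 899)
390^21 ≡ 202 (mod 899)
390^24 ≡ 529 (mod 899)
390^28 ≡ 175 (mod 899)
390^30 ≡ 807 (mod 899)
390^35 ≡ 521 (mod 899)
390^40 ≡ 284 (mod 899)
390^42 ≡ 349 (mod 899)
390^56 ≡ 59 (mod 899)
390^60 ≡ 373 (mod 899)
390^70 ≡ 842 (mod 899)
390^84 ≡ 436 (mod 899)
390^105 ≡ 869 (mod 899)
390^120 ≡ 683 (mod 899)
390^140 ≡ 552 (mod 899)
390^168 ≡ 407 (mod 899)
390^210 ≡ 1 (mod 899) ✓
So ord_899(390) = 210.

210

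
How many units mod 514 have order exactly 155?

0

φ(514) = φ(2)·φ(257) = 1·256 = 256 = 2^8.
In a cyclic group of order 256, there are φ(d) elements of order d for each divisor d of 256, and zero for non-divisors.
155 does not divide 256, so no element of (Z/514Z)^× has order 155.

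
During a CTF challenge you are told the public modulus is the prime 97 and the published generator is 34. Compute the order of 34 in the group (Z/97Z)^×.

32

By Lagrange's theorem, ord_97(34) divides φ(97) = 97 − 1 = 96 = 2^5 · 3.
Divisors of 96: 1, 2, 3, 4, 6, 8, 12, 16, 24, 32, 48, 96.
Compute 34^d (mod 97) for the divisors d until we hit 1:
34^1 ≡ 34 (mod 97)
34^2 ≡ 89 (mod 97)
34^3 ≡ 19 (mod 97)
34^4 ≡ 64 (mod 97)
34^6 ≡ 70 (mod 97)
34^8 ≡ 22 (mod 97)
34^12 ≡ 50 (mod 97)
34^16 ≡ 96 (mod 97)
34^24 ≡ 75 (mod 97)
34^32 ≡ 1 (mod 97) ✓
So ord_97(34) = 32.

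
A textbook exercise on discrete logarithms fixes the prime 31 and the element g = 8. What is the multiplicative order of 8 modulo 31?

5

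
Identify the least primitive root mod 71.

φ(71) = 71 − 1 = 70 = 2 · 5 · 7.
Test candidates g = 2, 3, … against the prime factors q ∈ {2, 5, 7} of φ(71): g is a generator iff g^(70/q) ≢ 1 for every such q.
g = 2: 2^35 ≡ 1 — hits 1, so not a primitive root.
g = 3: 3^35 ≡ 1 — hits 1, so not a primitive root.
g = 4: 4^35 ≡ 1 — hits 1, so not a primitive root.
g = 5: 5^35 ≡ 1 — hits 1, so not a primitive root.
g = 6: 6^35 ≡ 1 — hits 1, so not a primitive root.
g = 7: 7^35 ≡ 70; 7^14 ≡ 54; 7^10 ≡ 45 — none is 1, so 7 is a primitive root.
Hence the least primitive root of 71 is 7.

7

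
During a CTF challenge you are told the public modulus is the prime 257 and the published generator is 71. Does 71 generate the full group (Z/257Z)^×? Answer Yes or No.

φ(257) = 257 − 1 = 256 = 2^8.
Test 71^(256/q) mod 257 for each prime factor q of 256:
71^128 ≡ 256 (mod 257)  [q = 2: ≢ 1 ✓]
None equal 1, so ord_257(71) = 256: 71 is a primitive root.

Yes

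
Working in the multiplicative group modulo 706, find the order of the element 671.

ord(671) | φ(706) = φ(2)·φ(353) = 1·352 = 352 = 2^5 · 11.
Divisors of 352: 1, 2, 4, 8, 11, 16, 22, 32, 44, 88, 176, 352.
Compute 671^d (mod 706) for the divisors d until we hit 1:
671^1 ≡ 671 (mod 706)
671^2 ≡ 519 (mod 706)
671^4 ≡ 375 (mod 706)
671^8 ≡ 131 (mod 706)
671^11 ≡ 311 (mod 706)
671^16 ≡ 217 (mod 706)
671^22 ≡ 705 (mod 706)
671^32 ≡ 493 (mod 706)
671^44 ≡ 1 (mod 706) ✓
Therefore the multiplicative order of 671 modulo 706 is 44.

44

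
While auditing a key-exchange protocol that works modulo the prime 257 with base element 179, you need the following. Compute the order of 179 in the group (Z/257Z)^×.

256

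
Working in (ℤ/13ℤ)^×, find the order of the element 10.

The order of 10 must divide φ(13) = 13 − 1 = 12 = 2^2 · 3.
Divisors of 12: 1, 2, 3, 4, 6, 12.
Check 10^d mod 13 for each divisor in increasing order:
10^1 ≡ 10 (mod 13)
10^2 ≡ 9 (mod 13)
10^3 ≡ 12 (mod 13)
10^4 ≡ 3 (mod 13)
10^6 ≡ 1 (mod 13) ✓
The smallest such exponent is 6, so the order of 10 is 6.

6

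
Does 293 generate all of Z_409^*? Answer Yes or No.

φ(409) = 409 − 1 = 408 = 2^3 · 3 · 17.
Test 293^(408/q) mod 409 for each prime factor q of 408:
293^204 ≡ 408 (mod 409)  [q = 2: ≢ 1 ✓]
293^136 ≡ 355 (mod 409)  [q = 3: ≢ 1 ✓]
293^24 ≡ 180 (mod 409)  [q = 17: ≢ 1 ✓]
None equal 1, so ord_409(293) = 408: 293 is a primitive root.

Yes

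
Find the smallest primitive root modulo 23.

φ(23) = 23 − 1 = 22 = 2 · 11.
Test candidates g = 2, 3, … against the prime factors q ∈ {2, 11} of φ(23): g is a generator iff g^(22/q) ≢ 1 for every such q.
g = 2: 2^11 ≡ 1 — hits 1, so not a primitive root.
g = 3: 3^11 ≡ 1 — hits 1, so not a primitive root.
g = 4: 4^11 ≡ 1 — hits 1, so not a primitive root.
g = 5: 5^11 ≡ 22; 5^2 ≡ 2 — none is 1, so 5 is a primitive root.
So 5 is the smallest generator of (Z/23Z)^×.

5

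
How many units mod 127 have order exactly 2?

1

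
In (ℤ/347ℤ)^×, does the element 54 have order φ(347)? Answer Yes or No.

Yes

φ(347) = 347 − 1 = 346 = 2 · 173.
Test 54^(346/q) mod 347 for each prime factor q of 346:
54^173 ≡ 346 (mod 347)  [q = 2: ≢ 1 ✓]
54^2 ≡ 140 (mod 347)  [q = 173: ≢ 1 ✓]
All checks pass, so 54 has order 346 and is a primitive root modulo 347.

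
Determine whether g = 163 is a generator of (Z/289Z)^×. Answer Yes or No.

φ(289) = φ(17^2) = 17·(17−1) = 272 = 2^4 · 17.
163 is a primitive root mod 289 iff 163^(φ(289)/q) ≢ 1 for every prime q | φ(289), i.e. q ∈ {2, 17}.
163^136 ≡ 288 (mod 289)  [q = 2: ≢ 1 ✓]
163^16 ≡ 35 (mod 289)  [q = 17: ≢ 1 ✓]
All checks pass, so 163 has order 272 and is a primitive root modulo 289.

Yes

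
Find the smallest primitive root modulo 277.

φ(277) = 277 − 1 = 276 = 2^2 · 3 · 23.
g is a primitive root iff g^(276/q) ≢ 1 (mod 277) for each prime q ∈ {2, 3, 23}.
g = 2: 2^138 ≡ 276; 2^92 ≡ 1 — hits 1, so not a primitive root.
g = 3: 3^138 ≡ 1 — hits 1, so not a primitive root.
g = 4: 4^138 ≡ 1 — hits 1, so not a primitive root.
g = 5: 5^138 ≡ 276; 5^92 ≡ 116; 5^12 ≡ 27 — none is 1, so 5 is a primitive root.
The smallest primitive root modulo 277 is 5.

5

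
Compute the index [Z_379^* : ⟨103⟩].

2

ord(103) | φ(379) = 379 − 1 = 378 = 2 · 3^3 · 7.
Divisors of 378: 1, 2, 3, 6, 7, 9, 14, 18, 21, 27, 42, 54, 63, 126, 189, 378.
Compute 103^d (mod 379) for the divisors d until we hit 1:
103^1 ≡ 103 (mod 379)
103^2 ≡ 376 (mod 379)
103^3 ≡ 70 (mod 379)
103^6 ≡ 352 (mod 379)
103^7 ≡ 251 (mod 379)
103^9 ≡ 5 (mod 379)
103^14 ≡ 87 (mod 379)
103^18 ≡ 25 (mod 379)
103^21 ≡ 234 (mod 379)
103^27 ≡ 125 (mod 379)
103^42 ≡ 180 (mod 379)
103^54 ≡ 86 (mod 379)
103^63 ≡ 51 (mod 379)
103^126 ≡ 327 (mod 379)
103^189 ≡ 1 (mod 379) ✓
The order of 103 is 189, so the subgroup it generates has 189 elements.
The index is φ(379) / ord(103) = 378 / 189 = 2.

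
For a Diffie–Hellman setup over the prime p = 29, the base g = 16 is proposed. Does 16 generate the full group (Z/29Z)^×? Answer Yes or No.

φ(29) = 29 − 1 = 28 = 2^2 · 7.
16 is a primitive root mod 29 iff 16^(φ(29)/q) ≢ 1 for every prime q | φ(29), i.e. q ∈ {2, 7}.
16^14 ≡ 1 (mod 29)  [q = 2: ≡ 1 ✗]
16^4 ≡ 25 (mod 29)  [q = 7: ≢ 1 ✓]
The check at q = 2 fails, so 16 generates a proper subgroup.

No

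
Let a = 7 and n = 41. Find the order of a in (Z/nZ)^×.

40

Since 7 ∈ (Z/41Z)^×, its order divides φ(41) = 41 − 1 = 40 = 2^3 · 5.
Divisors of 40: 1, 2, 4, 5, 8, 10, 20, 40.
Evaluate successive powers at the divisors of 40:
7^1 ≡ 7 (mod 41)
7^2 ≡ 8 (mod 41)
7^4 ≡ 23 (mod 41)
7^5 ≡ 38 (mod 41)
7^8 ≡ 37 (mod 41)
7^10 ≡ 9 (mod 41)
7^20 ≡ 40 (mod 41)
7^40 ≡ 1 (mod 41) ✓
Therefore the multiplicative order of 7 modulo 41 is 40.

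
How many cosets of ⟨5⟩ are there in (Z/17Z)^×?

1

The order of 5 must divide φ(17) = 17 − 1 = 16 = 2^4.
Divisors of 16: 1, 2, 4, 8, 16.
Evaluate successive powers at the divisors of 16:
5^1 ≡ 5 (mod 17)
5^2 ≡ 8 (mod 17)
5^4 ≡ 13 (mod 17)
5^8 ≡ 16 (mod 17)
5^16 ≡ 1 (mod 17) ✓
So ord_17(5) = 16, hence |⟨5⟩| = 16.
Index = |(Z/17Z)^×| / |⟨5⟩| = 16 / 16 = 1.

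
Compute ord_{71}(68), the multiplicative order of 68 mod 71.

70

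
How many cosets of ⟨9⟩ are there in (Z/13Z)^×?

4

By Lagrange's theorem, ord_13(9) divides φ(13) = 13 − 1 = 12 = 2^2 · 3.
Divisors of 12: 1, 2, 3, 4, 6, 12.
Test each divisor d:
9^1 ≡ 9
9^2 ≡ 3
9^3 ≡ 1
Thus |⟨9⟩| = ord(9) = 3.
[(Z/13Z)^× : ⟨9⟩] = 12/3 = 4.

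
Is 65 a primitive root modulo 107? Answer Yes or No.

Yes

φ(107) = 107 − 1 = 106 = 2 · 53.
Test 65^(106/q) mod 107 for each prime factor q of 106:
65^53 ≡ 106 (mod 107)  [q = 2: ≢ 1 ✓]
65^2 ≡ 52 (mod 107)  [q = 53: ≢ 1 ✓]
All checks pass, so 65 has order 106 and is a primitive root modulo 107.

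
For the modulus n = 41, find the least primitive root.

6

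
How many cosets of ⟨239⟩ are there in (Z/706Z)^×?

1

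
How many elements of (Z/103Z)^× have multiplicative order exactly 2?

φ(103) = 103 − 1 = 102 = 2 · 3 · 17.
(Z/103Z)^× is cyclic (|G| = 102); a cyclic group of order m has exactly φ(d) elements of each order d | m, and none otherwise.
2 | 102, and φ(2) = 2 − 1 = 1.

1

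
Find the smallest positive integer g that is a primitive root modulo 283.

φ(283) = 283 − 1 = 282 = 2 · 3 · 47.
Test candidates g = 2, 3, … against the prime factors q ∈ {2, 3, 47} of φ(283): g is a generator iff g^(282/q) ≢ 1 for every such q.
g = 2: 2^141 ≡ 282; 2^94 ≡ 1 — hits 1, so not a primitive root.
g = 3: 3^141 ≡ 282; 3^94 ≡ 238; 3^6 ≡ 163 — none is 1, so 3 is a primitive root.
Hence the least primitive root of 283 is 3.

3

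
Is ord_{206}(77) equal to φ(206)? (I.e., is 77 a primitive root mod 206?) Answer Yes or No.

φ(206) = φ(2)·φ(103) = 1·102 = 102 = 2 · 3 · 17.
It suffices to check that the order of 77 is not a proper divisor of 102: compute 77^(102/q) for q ∈ {2, 3, 17}.
77^51 ≡ 205 (mod 206)  [q = 2: ≢ 1 ✓]
77^34 ≡ 149 (mod 206)  [q = 3: ≢ 1 ✓]
77^6 ≡ 133 (mod 206)  [q = 17: ≢ 1 ✓]
All checks pass, so 77 has order 102 and is a primitive root modulo 206.

Yes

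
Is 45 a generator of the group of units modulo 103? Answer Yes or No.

φ(103) = 103 − 1 = 102 = 2 · 3 · 17.
Test 45^(102/q) mod 103 for each prime factor q of 102:
45^51 ≡ 102 (mod 103)  [q = 2: ≢ 1 ✓]
45^34 ≡ 56 (mod 103)  [q = 3: ≢ 1 ✓]
45^6 ≡ 76 (mod 103)  [q = 17: ≢ 1 ✓]
Every test exponent gives a nontrivial residue, hence 45 generates the full group.

Yes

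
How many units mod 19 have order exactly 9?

φ(19) = 19 − 1 = 18 = 2 · 3^2.
(Z/19Z)^× is cyclic (|G| = 18); a cyclic group of order m has exactly φ(d) elements of each order d | m, and none otherwise.
9 = 3^2 divides 18, and φ(9) = 6.

6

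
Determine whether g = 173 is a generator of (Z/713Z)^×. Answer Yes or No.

713 = 23 · 31 is a product of two distinct odd primes, so (Z/713Z)^× ≅ (Z/23Z)^× × (Z/31Z)^× is not cyclic.
No primitive root modulo 713 exists; in particular 173 is not one.

No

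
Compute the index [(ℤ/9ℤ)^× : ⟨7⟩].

2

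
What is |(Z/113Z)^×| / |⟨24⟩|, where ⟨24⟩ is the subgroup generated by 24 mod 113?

1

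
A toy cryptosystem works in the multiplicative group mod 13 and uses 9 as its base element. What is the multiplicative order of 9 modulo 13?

3

By Lagrange's theorem, ord_13(9) divides φ(13) = 13 − 1 = 12 = 2^2 · 3.
Divisors of 12: 1, 2, 3, 4, 6, 12.
Test each divisor d:
9^1 ≡ 9 (mod 13)
9^2 ≡ 3 (mod 13)
9^3 ≡ 1 (mod 13) ✓
So ord_13(9) = 3.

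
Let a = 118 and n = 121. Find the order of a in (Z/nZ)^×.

10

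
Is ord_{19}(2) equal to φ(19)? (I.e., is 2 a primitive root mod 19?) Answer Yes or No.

Yes

φ(19) = 19 − 1 = 18 = 2 · 3^2.
Test 2^(18/q) mod 19 for each prime factor q of 18:
2^9 ≡ 18 (mod 19)  [q = 2: ≢ 1 ✓]
2^6 ≡ 7 (mod 19)  [q = 3: ≢ 1 ✓]
Every test exponent gives a nontrivial residue, hence 2 generates the full group.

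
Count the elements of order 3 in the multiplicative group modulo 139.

2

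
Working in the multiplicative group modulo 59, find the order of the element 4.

29

Since 4 ∈ (Z/59Z)^×, its order divides φ(59) = 59 − 1 = 58 = 2 · 29.
Divisors of 58: 1, 2, 29, 58.
Test each divisor d:
4^1 ≡ 4 (mod 59)
4^2 ≡ 16 (mod 59)
4^29 ≡ 1 (mod 59) ✓
So ord_59(4) = 29.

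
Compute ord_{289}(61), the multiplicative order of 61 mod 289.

By Lagrange's theorem, ord_289(61) divides φ(289) = φ(17^2) = 17·(17−1) = 272 = 2^4 · 17.
Divisors of 272: 1, 2, 4, 8, 16, 17, 34, 68, 136, 272.
Compute 61^d (mod 289) for the divisors d until we hit 1:
61^1 ≡ 61 (mod 289)
61^2 ≡ 253 (mod 289)
61^4 ≡ 140 (mod 289)
61^8 ≡ 237 (mod 289)
61^16 ≡ 103 (mod 289)
61^17 ≡ 214 (mod 289)
61^34 ≡ 134 (mod 289)
61^68 ≡ 38 (mod 289)
61^136 ≡ 288 (mod 289)
61^272 ≡ 1 (mod 289) ✓
The smallest such exponent is 272, so the order of 61 is 272.

272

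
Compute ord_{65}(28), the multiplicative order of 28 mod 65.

12

By Lagrange's theorem, ord_65(28) divides φ(65) = φ(5·13) = (5−1)·(13−1) = 4·12 = 48 = 2^4 · 3.
Divisors of 48: 1, 2, 3, 4, 6, 8, 12, 16, 24, 48.
Check 28^d mod 65 for each divisor in increasing order:
28^1 ≡ 28 (mod 65)
28^2 ≡ 4 (mod 65)
28^3 ≡ 47 (mod 65)
28^4 ≡ 16 (mod 65)
28^6 ≡ 64 (mod 65)
28^8 ≡ 61 (mod 65)
28^12 ≡ 1 (mod 65) ✓
Therefore the multiplicative order of 28 modulo 65 is 12.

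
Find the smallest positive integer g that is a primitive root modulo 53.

φ(53) = 53 − 1 = 52 = 2^2 · 13.
g is a primitive root iff g^(52/q) ≢ 1 (mod 53) for each prime q ∈ {2, 13}.
g = 2: 2^26 ≡ 52; 2^4 ≡ 16 — none is 1, so 2 is a primitive root.
Hence the least primitive root of 53 is 2.

2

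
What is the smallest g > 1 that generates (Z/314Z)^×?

5

φ(314) = φ(2)·φ(157) = 1·156 = 156 = 2^2 · 3 · 13.
g is a primitive root iff g^(156/q) ≢ 1 (mod 314) for each prime q ∈ {2, 3, 13}.
g = 2: gcd(2, 314) = 2 > 1, not a unit — skip.
g = 3: 3^78 ≡ 1 — hits 1, so not a primitive root.
g = 4: gcd(4, 314) = 2 > 1, not a unit — skip.
g = 5: 5^78 ≡ 313; 5^52 ≡ 169; 5^12 ≡ 287 — none is 1, so 5 is a primitive root.
So 5 is the smallest generator of (Z/314Z)^×.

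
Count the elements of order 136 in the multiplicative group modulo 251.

0

φ(251) = 251 − 1 = 250 = 2 · 5^3.
Since (Z/251Z)^× is cyclic of order 250, the number of elements of order d is φ(d) when d | 250 and 0 otherwise.
136 does not divide 250, so no element of (Z/251Z)^× has order 136.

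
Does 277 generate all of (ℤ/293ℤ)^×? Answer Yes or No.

No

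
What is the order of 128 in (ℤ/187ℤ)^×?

40

The order of 128 must divide φ(187) = φ(11·17) = (11−1)·(17−1) = 10·16 = 160 = 2^5 · 5.
Divisors of 160: 1, 2, 4, 5, 8, 10, 16, 20, 32, 40, 80, 160.
Evaluate successive powers at the divisors of 160:
128^1 ≡ 128 (mod 187)
128^2 ≡ 115 (mod 187)
128^4 ≡ 135 (mod 187)
128^5 ≡ 76 (mod 187)
128^8 ≡ 86 (mod 187)
128^10 ≡ 166 (mod 187)
128^16 ≡ 103 (mod 187)
128^20 ≡ 67 (mod 187)
128^32 ≡ 137 (mod 187)
128^40 ≡ 1 (mod 187) ✓
Therefore the multiplicative order of 128 modulo 187 is 40.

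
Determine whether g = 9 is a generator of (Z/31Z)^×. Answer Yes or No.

φ(31) = 31 − 1 = 30 = 2 · 3 · 5.
9 is a primitive root mod 31 iff 9^(φ(31)/q) ≢ 1 for every prime q | φ(31), i.e. q ∈ {2, 3, 5}.
9^15 ≡ 1 (mod 31)  [q = 2: ≡ 1 ✗]
9^10 ≡ 5 (mod 31)  [q = 3: ≢ 1 ✓]
9^6 ≡ 8 (mod 31)  [q = 5: ≢ 1 ✓]
The check at q = 2 fails, so 9 generates a proper subgroup.

No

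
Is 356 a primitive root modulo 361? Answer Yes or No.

Yes

φ(361) = φ(19^2) = 19·(19−1) = 342 = 2 · 3^2 · 19.
356 is a primitive root mod 361 iff 356^(φ(361)/q) ≢ 1 for every prime q | φ(361), i.e. q ∈ {2, 3, 19}.
356^171 ≡ 360 (mod 361)  [q = 2: ≢ 1 ✓]
356^114 ≡ 292 (mod 361)  [q = 3: ≢ 1 ✓]
356^18 ≡ 229 (mod 361)  [q = 19: ≢ 1 ✓]
Every test exponent gives a nontrivial residue, hence 356 generates the full group.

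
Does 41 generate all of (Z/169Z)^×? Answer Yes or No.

Yes

φ(169) = φ(13^2) = 13·(13−1) = 156 = 2^2 · 3 · 13.
41 is a primitive root mod 169 iff 41^(φ(169)/q) ≢ 1 for every prime q | φ(169), i.e. q ∈ {2, 3, 13}.
41^78 ≡ 168 (mod 169)  [q = 2: ≢ 1 ✓]
41^52 ≡ 146 (mod 169)  [q = 3: ≢ 1 ✓]
41^12 ≡ 105 (mod 169)  [q = 13: ≢ 1 ✓]
None equal 1, so ord_169(41) = 156: 41 is a primitive root.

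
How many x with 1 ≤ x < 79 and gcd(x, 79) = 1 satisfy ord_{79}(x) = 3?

2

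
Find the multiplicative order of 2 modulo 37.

By Lagrange's theorem, ord_37(2) divides φ(37) = 37 − 1 = 36 = 2^2 · 3^2.
Divisors of 36: 1, 2, 3, 4, 6, 9, 12, 18, 36.
Evaluate successive powers at the divisors of 36:
2^1 ≡ 2 (mod 37)
2^2 ≡ 4 (mod 37)
2^3 ≡ 8 (mod 37)
2^4 ≡ 16 (mod 37)
2^6 ≡ 27 (mod 37)
2^9 ≡ 31 (mod 37)
2^12 ≡ 26 (mod 37)
2^18 ≡ 36 (mod 37)
2^36 ≡ 1 (mod 37) ✓
Therefore the multiplicative order of 2 modulo 37 is 36.

36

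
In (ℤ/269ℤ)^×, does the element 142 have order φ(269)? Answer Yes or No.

φ(269) = 269 − 1 = 268 = 2^2 · 67.
An element g generates (Z/269Z)^× iff g^(268/q) ≢ 1 (mod 269) for each prime q ∈ {2, 67}.
142^134 ≡ 1 (mod 269)  [q = 2: ≡ 1 ✗]
142^4 ≡ 121 (mod 269)  [q = 67: ≢ 1 ✓]
The check at q = 2 fails, so 142 generates a proper subgroup.

No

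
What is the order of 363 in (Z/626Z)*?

Since 363 ∈ (Z/626Z)^×, its order divides φ(626) = φ(2)·φ(313) = 1·312 = 312 = 2^3 · 3 · 13.
Divisors of 312: 1, 2, 3, 4, 6, 8, 12, 13, 24, 26, 39, 52, 78, 104, 156, 312.
Check 363^d mod 626 for each divisor in increasing order:
363^1 ≡ 363
363^2 ≡ 309
363^3 ≡ 113
363^4 ≡ 329
363^6 ≡ 249
363^8 ≡ 569
363^12 ≡ 27
363^13 ≡ 411
363^24 ≡ 103
363^26 ≡ 527
363^39 ≡ 1
Therefore the multiplicative order of 363 modulo 626 is 39.

39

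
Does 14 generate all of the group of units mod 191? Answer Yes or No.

φ(191) = 191 − 1 = 190 = 2 · 5 · 19.
It suffices to check that the order of 14 is not a proper divisor of 190: compute 14^(190/q) for q ∈ {2, 5, 19}.
14^95 ≡ 190 (mod 191)  [q = 2: ≢ 1 ✓]
14^38 ≡ 1 (mod 191)  [q = 5: ≡ 1 ✗]
14^10 ≡ 69 (mod 191)  [q = 19: ≢ 1 ✓]
Since 14^38 ≡ 1, the order of 14 divides 38 < 190, so 14 is not a primitive root.

No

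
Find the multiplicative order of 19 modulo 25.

10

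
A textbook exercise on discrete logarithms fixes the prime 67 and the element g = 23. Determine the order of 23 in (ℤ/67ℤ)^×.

33

ord(23) | φ(67) = 67 − 1 = 66 = 2 · 3 · 11.
Divisors of 66: 1, 2, 3, 6, 11, 22, 33, 66.
Check 23^d mod 67 for each divisor in increasing order:
23^1 ≡ 23 (mod 67)
23^2 ≡ 60 (mod 67)
23^3 ≡ 40 (mod 67)
23^6 ≡ 59 (mod 67)
23^11 ≡ 29 (mod 67)
23^22 ≡ 37 (mod 67)
23^33 ≡ 1 (mod 67) ✓
Therefore the multiplicative order of 23 modulo 67 is 33.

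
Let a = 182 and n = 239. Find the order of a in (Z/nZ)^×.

119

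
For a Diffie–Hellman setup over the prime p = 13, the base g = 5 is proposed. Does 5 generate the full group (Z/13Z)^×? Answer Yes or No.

No

φ(13) = 13 − 1 = 12 = 2^2 · 3.
An element g generates (Z/13Z)^× iff g^(12/q) ≢ 1 (mod 13) for each prime q ∈ {2, 3}.
5^6 ≡ 12 (mod 13)  [q = 2: ≢ 1 ✓]
5^4 ≡ 1 (mod 13)  [q = 3: ≡ 1 ✗]
5^4 ≡ 1 shows ord(5) | 4, strictly less than φ(13); not a primitive root.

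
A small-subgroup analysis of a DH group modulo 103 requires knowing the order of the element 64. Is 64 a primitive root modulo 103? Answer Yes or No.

No

φ(103) = 103 − 1 = 102 = 2 · 3 · 17.
An element g generates (Z/103Z)^× iff g^(102/q) ≢ 1 (mod 103) for each prime q ∈ {2, 3, 17}.
64^51 ≡ 1 (mod 103)  [q = 2: ≡ 1 ✗]
64^34 ≡ 1 (mod 103)  [q = 3: ≡ 1 ✗]
64^6 ≡ 81 (mod 103)  [q = 17: ≢ 1 ✓]
Since 64^51 ≡ 1, the order of 64 divides 51 < 102, so 64 is not a primitive root.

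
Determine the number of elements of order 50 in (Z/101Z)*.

φ(101) = 101 − 1 = 100 = 2^2 · 5^2.
In a cyclic group of order 100, there are φ(d) elements of order d for each divisor d of 100, and zero for non-divisors.
50 = 2 · 5^2 divides 100, and φ(50) = 20.

20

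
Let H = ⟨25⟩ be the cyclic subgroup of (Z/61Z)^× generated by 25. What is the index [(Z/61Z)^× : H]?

By Lagrange's theorem, ord_61(25) divides φ(61) = 61 − 1 = 60 = 2^2 · 3 · 5.
Divisors of 60: 1, 2, 3, 4, 5, 6, 10, 12, 15, 20, 30, 60.
Evaluate successive powers at the divisors of 60:
25^1 ≡ 25 (mod 61)
25^2 ≡ 15 (mod 61)
25^3 ≡ 9 (mod 61)
25^4 ≡ 42 (mod 61)
25^5 ≡ 13 (mod 61)
25^6 ≡ 20 (mod 61)
25^10 ≡ 47 (mod 61)
25^12 ≡ 34 (mod 61)
25^15 ≡ 1 (mod 61) ✓
So ord_61(25) = 15, hence |⟨25⟩| = 15.
The index is φ(61) / ord(25) = 60 / 15 = 4.

4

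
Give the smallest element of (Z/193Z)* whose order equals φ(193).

φ(193) = 193 − 1 = 192 = 2^6 · 3.
g is a primitive root iff g^(192/q) ≢ 1 (mod 193) for each prime q ∈ {2, 3}.
g = 2: 2^96 ≡ 1 — hits 1, so not a primitive root.
g = 3: 3^96 ≡ 1 — hits 1, so not a primitive root.
g = 4: 4^96 ≡ 1 — hits 1, so not a primitive root.
g = 5: 5^96 ≡ 192; 5^64 ≡ 84 — none is 1, so 5 is a primitive root.
So 5 is the smallest generator of (Z/193Z)^×.

5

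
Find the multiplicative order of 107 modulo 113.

112

The order of 107 must divide φ(113) = 113 − 1 = 112 = 2^4 · 7.
Divisors of 112: 1, 2, 4, 7, 8, 14, 16, 28, 56, 112.
Test each divisor d:
107^1 ≡ 107
107^2 ≡ 36
107^4 ≡ 53
107^7 ≡ 78
107^8 ≡ 97
107^14 ≡ 95
107^16 ≡ 30
107^28 ≡ 98
107^56 ≡ 112
107^112 ≡ 1
So ord_113(107) = 112.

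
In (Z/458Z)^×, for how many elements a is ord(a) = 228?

φ(458) = φ(2)·φ(229) = 1·228 = 228 = 2^2 · 3 · 19.
(Z/458Z)^× is cyclic (|G| = 228); a cyclic group of order m has exactly φ(d) elements of each order d | m, and none otherwise.
228 = 2^2 · 3 · 19 divides 228, and φ(228) = 72.

72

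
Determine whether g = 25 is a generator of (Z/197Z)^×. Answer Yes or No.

No

φ(197) = 197 − 1 = 196 = 2^2 · 7^2.
An element g generates (Z/197Z)^× iff g^(196/q) ≢ 1 (mod 197) for each prime q ∈ {2, 7}.
25^98 ≡ 1 (mod 197)  [q = 2: ≡ 1 ✗]
25^28 ≡ 191 (mod 197)  [q = 7: ≢ 1 ✓]
Since 25^98 ≡ 1, the order of 25 divides 98 < 196, so 25 is not a primitive root.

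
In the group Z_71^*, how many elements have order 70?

φ(71) = 71 − 1 = 70 = 2 · 5 · 7.
In a cyclic group of order 70, there are φ(d) elements of order d for each divisor d of 70, and zero for non-divisors.
70 = 2 · 5 · 7 divides 70, and φ(70) = 24.

24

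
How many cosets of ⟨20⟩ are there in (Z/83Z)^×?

The order of 20 must divide φ(83) = 83 − 1 = 82 = 2 · 41.
Divisors of 82: 1, 2, 41, 82.
Test each divisor d:
20^1 ≡ 20 (mod 83)
20^2 ≡ 68 (mod 83)
20^41 ≡ 82 (mod 83)
20^82 ≡ 1 (mod 83) ✓
The order of 20 is 82, so the subgroup it generates has 82 elements.
Index = |(Z/83Z)^×| / |⟨20⟩| = 82 / 82 = 1.

1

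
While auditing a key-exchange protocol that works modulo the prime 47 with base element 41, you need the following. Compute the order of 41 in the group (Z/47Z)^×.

46

The order of 41 must divide φ(47) = 47 − 1 = 46 = 2 · 23.
Divisors of 46: 1, 2, 23, 46.
Compute 41^d (mod 47) for the divisors d until we hit 1:
41^1 ≡ 41 (mod 47)
41^2 ≡ 36 (mod 47)
41^23 ≡ 46 (mod 47)
41^46 ≡ 1 (mod 47) ✓
Therefore the multiplicative order of 41 modulo 47 is 46.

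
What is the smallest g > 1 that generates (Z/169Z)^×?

φ(169) = φ(13^2) = 13·(13−1) = 156 = 2^2 · 3 · 13.
Test candidates g = 2, 3, … against the prime factors q ∈ {2, 3, 13} of φ(169): g is a generator iff g^(156/q) ≢ 1 for every such q.
g = 2: 2^78 ≡ 168; 2^52 ≡ 146; 2^12 ≡ 40 — none is 1, so 2 is a primitive root.
The smallest primitive root modulo 169 is 2.

2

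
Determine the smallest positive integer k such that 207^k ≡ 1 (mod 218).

108

ord(207) | φ(218) = φ(2)·φ(109) = 1·108 = 108 = 2^2 · 3^3.
Divisors of 108: 1, 2, 3, 4, 6, 9, 12, 18, 27, 36, 54, 108.
Check 207^d mod 218 for each divisor in increasing order:
207^1 ≡ 207 (mod 218)
207^2 ≡ 121 (mod 218)
207^3 ≡ 195 (mod 218)
207^4 ≡ 35 (mod 218)
207^6 ≡ 93 (mod 218)
207^9 ≡ 41 (mod 218)
207^12 ≡ 147 (mod 218)
207^18 ≡ 155 (mod 218)
207^27 ≡ 33 (mod 218)
207^36 ≡ 45 (mod 218)
207^54 ≡ 217 (mod 218)
207^108 ≡ 1 (mod 218) ✓
The smallest such exponent is 108, so the order of 207 is 108.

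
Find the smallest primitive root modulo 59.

φ(59) = 59 − 1 = 58 = 2 · 29.
g is a primitive root iff g^(58/q) ≢ 1 (mod 59) for each prime q ∈ {2, 29}.
g = 2: 2^29 ≡ 58; 2^2 ≡ 4 — none is 1, so 2 is a primitive root.
So 2 is the smallest generator of (Z/59Z)^×.

2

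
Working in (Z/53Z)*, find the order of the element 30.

4

ord(30) | φ(53) = 53 − 1 = 52 = 2^2 · 13.
Divisors of 52: 1, 2, 4, 13, 26, 52.
Test each divisor d:
30^1 ≡ 30
30^2 ≡ 52
30^4 ≡ 1
Hence ord(30) = 4.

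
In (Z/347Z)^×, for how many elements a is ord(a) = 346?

φ(347) = 347 − 1 = 346 = 2 · 173.
In a cyclic group of order 346, there are φ(d) elements of order d for each divisor d of 346, and zero for non-divisors.
346 = 2 · 173 divides 346, and φ(346) = 172.

172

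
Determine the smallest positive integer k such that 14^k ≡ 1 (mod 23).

The order of 14 must divide φ(23) = 23 − 1 = 22 = 2 · 11.
Divisors of 22: 1, 2, 11, 22.
Check 14^d mod 23 for each divisor in increasing order:
14^1 ≡ 14 (mod 23)
14^2 ≡ 12 (mod 23)
14^11 ≡ 22 (mod 23)
14^22 ≡ 1 (mod 23) ✓
The smallest such exponent is 22, so the order of 14 is 22.

22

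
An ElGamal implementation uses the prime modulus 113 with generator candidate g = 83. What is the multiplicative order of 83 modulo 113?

The order of 83 must divide φ(113) = 113 − 1 = 112 = 2^4 · 7.
Divisors of 112: 1, 2, 4, 7, 8, 14, 16, 28, 56, 112.
Check 83^d mod 113 for each divisor in increasing order:
83^1 ≡ 83 (mod 113)
83^2 ≡ 109 (mod 113)
83^4 ≡ 16 (mod 113)
83^7 ≡ 112 (mod 113)
83^8 ≡ 30 (mod 113)
83^14 ≡ 1 (mod 113) ✓
The smallest such exponent is 14, so the order of 83 is 14.

14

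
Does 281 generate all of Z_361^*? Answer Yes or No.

Yes

φ(361) = φ(19^2) = 19·(19−1) = 342 = 2 · 3^2 · 19.
An element g generates (Z/361Z)^× iff g^(342/q) ≢ 1 (mod 361) for each prime q ∈ {2, 3, 19}.
281^171 ≡ 360 (mod 361)  [q = 2: ≢ 1 ✓]
281^114 ≡ 68 (mod 361)  [q = 3: ≢ 1 ✓]
281^18 ≡ 96 (mod 361)  [q = 19: ≢ 1 ✓]
None equal 1, so ord_361(281) = 342: 281 is a primitive root.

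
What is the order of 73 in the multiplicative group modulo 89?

22

By Lagrange's theorem, ord_89(73) divides φ(89) = 89 − 1 = 88 = 2^3 · 11.
Divisors of 88: 1, 2, 4, 8, 11, 22, 44, 88.
Evaluate successive powers at the divisors of 88:
73^1 ≡ 73
73^2 ≡ 78
73^4 ≡ 32
73^8 ≡ 45
73^11 ≡ 88
73^22 ≡ 1
Therefore the multiplicative order of 73 modulo 89 is 22.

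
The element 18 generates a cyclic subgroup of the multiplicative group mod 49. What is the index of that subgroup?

ord(18) | φ(49) = φ(7^2) = 7·(7−1) = 42 = 2 · 3 · 7.
Divisors of 42: 1, 2, 3, 6, 7, 14, 21, 42.
Evaluate successive powers at the divisors of 42:
18^1 ≡ 18
18^2 ≡ 30
18^3 ≡ 1
Thus |⟨18⟩| = ord(18) = 3.
The index is φ(49) / ord(18) = 42 / 3 = 14.

14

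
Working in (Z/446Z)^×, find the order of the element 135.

ord(135) | φ(446) = φ(2)·φ(223) = 1·222 = 222 = 2 · 3 · 37.
Divisors of 222: 1, 2, 3, 6, 37, 74, 111, 222.
Compute 135^d (mod 446) for the divisors d until we hit 1:
135^1 ≡ 135 (mod 446)
135^2 ≡ 385 (mod 446)
135^3 ≡ 239 (mod 446)
135^6 ≡ 33 (mod 446)
135^37 ≡ 183 (mod 446)
135^74 ≡ 39 (mod 446)
135^111 ≡ 1 (mod 446) ✓
So ord_446(135) = 111.

111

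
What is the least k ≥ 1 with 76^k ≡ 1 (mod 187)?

8

Since 76 ∈ (Z/187Z)^×, its order divides φ(187) = φ(11·17) = (11−1)·(17−1) = 10·16 = 160 = 2^5 · 5.
Divisors of 160: 1, 2, 4, 5, 8, 10, 16, 20, 32, 40, 80, 160.
Evaluate successive powers at the divisors of 160:
76^1 ≡ 76 (mod 187)
76^2 ≡ 166 (mod 187)
76^4 ≡ 67 (mod 187)
76^5 ≡ 43 (mod 187)
76^8 ≡ 1 (mod 187) ✓
The smallest such exponent is 8, so the order of 76 is 8.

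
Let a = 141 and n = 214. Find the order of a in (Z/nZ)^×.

53

ord(141) | φ(214) = φ(2)·φ(107) = 1·106 = 106 = 2 · 53.
Divisors of 106: 1, 2, 53, 106.
Test each divisor d:
141^1 ≡ 141
141^2 ≡ 193
141^53 ≡ 1
Hence ord(141) = 53.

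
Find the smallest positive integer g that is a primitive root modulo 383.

φ(383) = 383 − 1 = 382 = 2 · 191.
Test candidates g = 2, 3, … against the prime factors q ∈ {2, 191} of φ(383): g is a generator iff g^(382/q) ≢ 1 for every such q.
g = 2: 2^191 ≡ 1 — hits 1, so not a primitive root.
g = 3: 3^191 ≡ 1 — hits 1, so not a primitive root.
g = 4: 4^191 ≡ 1 — hits 1, so not a primitive root.
g = 5: 5^191 ≡ 382; 5^2 ≡ 25 — none is 1, so 5 is a primitive root.
Hence the least primitive root of 383 is 5.

5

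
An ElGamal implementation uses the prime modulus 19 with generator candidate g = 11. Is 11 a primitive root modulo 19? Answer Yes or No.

No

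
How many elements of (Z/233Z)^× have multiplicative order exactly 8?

4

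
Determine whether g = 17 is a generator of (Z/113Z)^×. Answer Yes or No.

φ(113) = 113 − 1 = 112 = 2^4 · 7.
17 is a primitive root mod 113 iff 17^(φ(113)/q) ≢ 1 for every prime q | φ(113), i.e. q ∈ {2, 7}.
17^56 ≡ 112 (mod 113)  [q = 2: ≢ 1 ✓]
17^16 ≡ 109 (mod 113)  [q = 7: ≢ 1 ✓]
None equal 1, so ord_113(17) = 112: 17 is a primitive root.

Yes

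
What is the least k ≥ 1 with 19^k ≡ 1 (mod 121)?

110

The order of 19 must divide φ(121) = φ(11^2) = 11·(11−1) = 110 = 2 · 5 · 11.
Divisors of 110: 1, 2, 5, 10, 11, 22, 55, 110.
Check 19^d mod 121 for each divisor in increasing order:
19^1 ≡ 19 (mod 121)
19^2 ≡ 119 (mod 121)
19^5 ≡ 76 (mod 121)
19^10 ≡ 89 (mod 121)
19^11 ≡ 118 (mod 121)
19^22 ≡ 9 (mod 121)
19^55 ≡ 120 (mod 121)
19^110 ≡ 1 (mod 121) ✓
The smallest such exponent is 110, so the order of 19 is 110.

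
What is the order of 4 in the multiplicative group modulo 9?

The order of 4 must divide φ(9) = φ(3^2) = 3·(3−1) = 6 = 2 · 3.
Divisors of 6: 1, 2, 3, 6.
Compute 4^d (mod 9) for the divisors d until we hit 1:
4^1 ≡ 4 (mod 9)
4^2 ≡ 7 (mod 9)
4^3 ≡ 1 (mod 9) ✓
Hence ord(4) = 3.

3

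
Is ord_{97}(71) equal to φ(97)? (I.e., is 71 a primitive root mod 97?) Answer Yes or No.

Yes

φ(97) = 97 − 1 = 96 = 2^5 · 3.
It suffices to check that the order of 71 is not a proper divisor of 96: compute 71^(96/q) for q ∈ {2, 3}.
71^48 ≡ 96 (mod 97)  [q = 2: ≢ 1 ✓]
71^32 ≡ 61 (mod 97)  [q = 3: ≢ 1 ✓]
None equal 1, so ord_97(71) = 96: 71 is a primitive root.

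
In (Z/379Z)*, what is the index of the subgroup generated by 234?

42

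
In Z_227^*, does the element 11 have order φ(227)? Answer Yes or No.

φ(227) = 227 − 1 = 226 = 2 · 113.
An element g generates (Z/227Z)^× iff g^(226/q) ≢ 1 (mod 227) for each prime q ∈ {2, 113}.
11^113 ≡ 1 (mod 227)  [q = 2: ≡ 1 ✗]
11^2 ≡ 121 (mod 227)  [q = 113: ≢ 1 ✓]
11^113 ≡ 1 shows ord(11) | 113, strictly less than φ(227); not a primitive root.

No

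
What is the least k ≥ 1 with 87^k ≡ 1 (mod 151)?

10

ord(87) | φ(151) = 151 − 1 = 150 = 2 · 3 · 5^2.
Divisors of 150: 1, 2, 3, 5, 6, 10, 15, 25, 30, 50, 75, 150.
Check 87^d mod 151 for each divisor in increasing order:
87^1 ≡ 87
87^2 ≡ 19
87^3 ≡ 143
87^5 ≡ 150
87^6 ≡ 64
87^10 ≡ 1
So ord_151(87) = 10.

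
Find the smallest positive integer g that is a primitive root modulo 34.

3

φ(34) = φ(2)·φ(17) = 1·16 = 16 = 2^4.
g is a primitive root iff g^(16/q) ≢ 1 (mod 34) for each prime q ∈ {2}.
g = 2: gcd(2, 34) = 2 > 1, not a unit — skip.
g = 3: 3^8 ≡ 33 — none is 1, so 3 is a primitive root.
Hence the least primitive root of 34 is 3.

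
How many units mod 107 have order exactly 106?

52

φ(107) = 107 − 1 = 106 = 2 · 53.
Since (Z/107Z)^× is cyclic of order 106, the number of elements of order d is φ(d) when d | 106 and 0 otherwise.
106 = 2 · 53 divides 106, and φ(106) = 52.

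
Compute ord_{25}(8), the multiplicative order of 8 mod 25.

Since 8 ∈ (Z/25Z)^×, its order divides φ(25) = φ(5^2) = 5·(5−1) = 20 = 2^2 · 5.
Divisors of 20: 1, 2, 4, 5, 10, 20.
Compute 8^d (mod 25) for the divisors d until we hit 1:
8^1 ≡ 8 (mod 25)
8^2 ≡ 14 (mod 25)
8^4 ≡ 21 (mod 25)
8^5 ≡ 18 (mod 25)
8^10 ≡ 24 (mod 25)
8^20 ≡ 1 (mod 25) ✓
Therefore the multiplicative order of 8 modulo 25 is 20.

20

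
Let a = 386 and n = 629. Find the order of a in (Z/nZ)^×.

144

ord(386) | φ(629) = φ(17·37) = (17−1)·(37−1) = 16·36 = 576 = 2^6 · 3^2.
Divisors of 576: 1, 2, 3, 4, 6, 8, 9, 12, 16, 18, 24, 32, 36, 48, 64, 72, 96, 144, 192, 288, 576.
Compute 386^d (mod 629) for the divisors d until we hit 1:
386^1 ≡ 386 (mod 629)
386^2 ≡ 552 (mod 629)
386^3 ≡ 470 (mod 629)
386^4 ≡ 268 (mod 629)
386^6 ≡ 121 (mod 629)
386^8 ≡ 118 (mod 629)
386^9 ≡ 260 (mod 629)
386^12 ≡ 174 (mod 629)
386^16 ≡ 86 (mod 629)
386^18 ≡ 297 (mod 629)
386^24 ≡ 84 (mod 629)
386^32 ≡ 477 (mod 629)
386^36 ≡ 149 (mod 629)
386^48 ≡ 137 (mod 629)
386^64 ≡ 460 (mod 629)
386^72 ≡ 186 (mod 629)
386^96 ≡ 528 (mod 629)
386^144 ≡ 1 (mod 629) ✓
Therefore the multiplicative order of 386 modulo 629 is 144.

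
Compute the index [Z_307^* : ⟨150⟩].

2

The order of 150 must divide φ(307) = 307 − 1 = 306 = 2 · 3^2 · 17.
Divisors of 306: 1, 2, 3, 6, 9, 17, 18, 34, 51, 102, 153, 306.
Evaluate successive powers at the divisors of 306:
150^1 ≡ 150
150^2 ≡ 89
150^3 ≡ 149
150^6 ≡ 97
150^9 ≡ 24
150^17 ≡ 274
150^18 ≡ 269
150^34 ≡ 168
150^51 ≡ 289
150^102 ≡ 17
150^153 ≡ 1
The order of 150 is 153, so the subgroup it generates has 153 elements.
Index = |(Z/307Z)^×| / |⟨150⟩| = 306 / 153 = 2.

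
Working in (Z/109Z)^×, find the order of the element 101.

12

The order of 101 must divide φ(109) = 109 − 1 = 108 = 2^2 · 3^3.
Divisors of 108: 1, 2, 3, 4, 6, 9, 12, 18, 27, 36, 54, 108.
Check 101^d mod 109 for each divisor in increasing order:
101^1 ≡ 101
101^2 ≡ 64
101^3 ≡ 33
101^4 ≡ 63
101^6 ≡ 108
101^9 ≡ 76
101^12 ≡ 1
Therefore the multiplicative order of 101 modulo 109 is 12.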